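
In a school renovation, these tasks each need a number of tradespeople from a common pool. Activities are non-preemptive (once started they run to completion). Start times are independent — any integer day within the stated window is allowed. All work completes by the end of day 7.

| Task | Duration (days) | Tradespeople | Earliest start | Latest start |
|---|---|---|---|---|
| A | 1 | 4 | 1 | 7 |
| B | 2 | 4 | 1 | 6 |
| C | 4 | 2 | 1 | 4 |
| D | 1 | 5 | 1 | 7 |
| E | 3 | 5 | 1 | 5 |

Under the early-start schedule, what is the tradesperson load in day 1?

At early start, day 1 has: A, B, C, D, E.
Demand: 4 + 4 + 2 + 5 + 5 = 20.

20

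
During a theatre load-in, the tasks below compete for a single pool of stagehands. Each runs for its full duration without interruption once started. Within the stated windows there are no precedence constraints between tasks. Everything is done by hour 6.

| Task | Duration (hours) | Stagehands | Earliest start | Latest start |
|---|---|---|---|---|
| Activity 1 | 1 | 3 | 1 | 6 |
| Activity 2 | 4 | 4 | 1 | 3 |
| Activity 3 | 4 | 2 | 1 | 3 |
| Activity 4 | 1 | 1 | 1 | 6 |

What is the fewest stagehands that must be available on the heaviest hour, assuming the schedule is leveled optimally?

Early-start (Activity 1@1, Activity 2@1, Activity 3@1, Activity 4@1) gives peak 10: h1:10  h2:6  h3:6  h4:6  h5:0  h6:0.
Shift Activity 2→2.
Schedule Activity 1@1, Activity 2@2, Activity 3@1, Activity 4@1: h1:6  h2:6  h3:6  h4:6  h5:4  h6:0 — peak 6.

6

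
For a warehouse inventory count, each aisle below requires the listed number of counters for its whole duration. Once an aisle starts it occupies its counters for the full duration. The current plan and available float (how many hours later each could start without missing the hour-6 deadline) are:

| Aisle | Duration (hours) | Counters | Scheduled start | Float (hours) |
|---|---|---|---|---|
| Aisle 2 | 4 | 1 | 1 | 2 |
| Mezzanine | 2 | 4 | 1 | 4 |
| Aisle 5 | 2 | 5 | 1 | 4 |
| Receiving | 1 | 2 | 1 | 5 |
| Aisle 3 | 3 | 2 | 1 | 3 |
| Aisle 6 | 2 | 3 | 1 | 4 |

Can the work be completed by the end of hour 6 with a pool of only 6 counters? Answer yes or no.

Schedule Aisle 2@1, Mezzanine@5, Aisle 5@1, Receiving@3, Aisle 3@4, Aisle 6@3: h1:6  h2:6  h3:6  h4:6  h5:6  h6:6 — peak 6 ≤ 6.

yes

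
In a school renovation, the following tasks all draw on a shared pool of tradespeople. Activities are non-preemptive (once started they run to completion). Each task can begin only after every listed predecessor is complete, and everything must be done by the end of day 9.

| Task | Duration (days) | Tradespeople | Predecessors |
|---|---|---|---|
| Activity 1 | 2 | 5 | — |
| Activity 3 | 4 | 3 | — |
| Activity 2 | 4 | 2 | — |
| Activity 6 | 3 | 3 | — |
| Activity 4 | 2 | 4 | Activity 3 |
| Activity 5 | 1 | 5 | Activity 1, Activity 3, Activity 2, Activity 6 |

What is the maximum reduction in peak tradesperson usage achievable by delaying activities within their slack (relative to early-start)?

Early-start peak: d1:13  d2:13  d3:8  d4:5  d5:9  d6:4  d7:0  d8:0  d9:0 ⇒ 13.
Leveled (Activity 1@1, Activity 3@3, Activity 2@1, Activity 6@5, Activity 4@7, Activity 5@9): d1:7  d2:7  d3:5  d4:5  d5:6  d6:6  d7:7  d8:4  d9:5 ⇒ 7.
Reduction 13 − 7 = 6.

6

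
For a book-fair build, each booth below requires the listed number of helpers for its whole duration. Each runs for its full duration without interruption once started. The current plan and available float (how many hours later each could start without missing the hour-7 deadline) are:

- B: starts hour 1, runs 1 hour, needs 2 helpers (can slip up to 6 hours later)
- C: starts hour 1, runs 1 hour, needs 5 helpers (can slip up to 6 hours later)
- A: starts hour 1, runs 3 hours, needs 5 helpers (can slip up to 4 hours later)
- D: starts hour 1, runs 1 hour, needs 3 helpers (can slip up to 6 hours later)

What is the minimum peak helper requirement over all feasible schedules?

5

Early-start (B@1, C@1, A@1, D@1) gives peak 15: h1:15  h2:5  h3:5  h4:0  h5:0  h6:0  h7:0.
Shift C→2, A→3.
Schedule B@1, C@2, A@3, D@1: h1:5  h2:5  h3:5  h4:5  h5:5  h6:0  h7:0 — peak 5.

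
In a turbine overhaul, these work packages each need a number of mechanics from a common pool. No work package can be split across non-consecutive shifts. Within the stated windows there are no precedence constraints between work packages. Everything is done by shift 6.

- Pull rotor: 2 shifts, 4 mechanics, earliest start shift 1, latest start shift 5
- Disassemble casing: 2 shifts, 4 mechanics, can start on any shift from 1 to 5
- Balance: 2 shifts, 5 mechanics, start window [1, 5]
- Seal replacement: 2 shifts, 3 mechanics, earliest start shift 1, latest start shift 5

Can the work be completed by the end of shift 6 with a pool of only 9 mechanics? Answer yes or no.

Schedule Pull rotor@1, Disassemble casing@3, Balance@5, Seal replacement@1: s1:7  s2:7  s3:4  s4:4  s5:5  s6:5 — peak 7 ≤ 9.

yes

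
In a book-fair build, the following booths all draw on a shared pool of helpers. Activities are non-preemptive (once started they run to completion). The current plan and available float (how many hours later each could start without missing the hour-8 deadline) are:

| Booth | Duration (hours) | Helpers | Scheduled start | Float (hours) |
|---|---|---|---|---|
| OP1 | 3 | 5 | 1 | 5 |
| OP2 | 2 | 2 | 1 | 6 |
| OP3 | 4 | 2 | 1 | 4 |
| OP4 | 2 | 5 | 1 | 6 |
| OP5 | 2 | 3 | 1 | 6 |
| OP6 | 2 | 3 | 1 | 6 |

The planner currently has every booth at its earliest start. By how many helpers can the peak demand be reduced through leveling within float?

Early-start peak: h1:20  h2:20  h3:7  h4:2  h5:0  h6:0  h7:0  h8:0 ⇒ 20.
Leveled (OP1@1, OP2@1, OP3@3, OP4@4, OP5@6, OP6@7): h1:7  h2:7  h3:7  h4:7  h5:7  h6:5  h7:6  h8:3 ⇒ 7.
Reduction 20 − 7 = 13.

13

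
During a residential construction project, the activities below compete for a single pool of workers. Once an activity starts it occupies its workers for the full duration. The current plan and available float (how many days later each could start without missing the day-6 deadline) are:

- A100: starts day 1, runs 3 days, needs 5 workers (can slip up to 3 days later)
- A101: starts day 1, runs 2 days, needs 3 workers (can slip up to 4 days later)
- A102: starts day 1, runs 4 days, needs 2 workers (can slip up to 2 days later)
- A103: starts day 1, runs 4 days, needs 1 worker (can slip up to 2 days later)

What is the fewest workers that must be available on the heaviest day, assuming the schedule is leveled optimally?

Early-start (A100@1, A101@1, A102@1, A103@1) gives peak 11: d1:11  d2:11  d3:8  d4:3  d5:0  d6:0.
Shift A102→3, A103→3.
Schedule A100@1, A101@1, A102@3, A103@3: d1:8  d2:8  d3:8  d4:3  d5:3  d6:3 — peak 8.

8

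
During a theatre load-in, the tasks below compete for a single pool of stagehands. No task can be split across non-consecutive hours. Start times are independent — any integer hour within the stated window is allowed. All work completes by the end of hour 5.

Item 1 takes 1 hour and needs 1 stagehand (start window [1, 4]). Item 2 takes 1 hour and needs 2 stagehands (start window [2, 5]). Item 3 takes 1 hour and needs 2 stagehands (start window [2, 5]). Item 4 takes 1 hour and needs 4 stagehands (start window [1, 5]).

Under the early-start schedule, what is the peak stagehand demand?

5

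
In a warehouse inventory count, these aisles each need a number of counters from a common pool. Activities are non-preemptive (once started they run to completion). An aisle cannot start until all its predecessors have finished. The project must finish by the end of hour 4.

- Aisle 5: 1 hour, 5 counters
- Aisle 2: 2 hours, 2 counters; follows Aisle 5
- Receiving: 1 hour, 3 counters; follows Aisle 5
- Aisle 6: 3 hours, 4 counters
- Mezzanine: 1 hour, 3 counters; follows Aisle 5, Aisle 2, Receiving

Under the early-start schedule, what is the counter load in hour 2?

At early start, hour 2 has: Aisle 2, Receiving, Aisle 6.
Demand: 2 + 3 + 4 = 9.

9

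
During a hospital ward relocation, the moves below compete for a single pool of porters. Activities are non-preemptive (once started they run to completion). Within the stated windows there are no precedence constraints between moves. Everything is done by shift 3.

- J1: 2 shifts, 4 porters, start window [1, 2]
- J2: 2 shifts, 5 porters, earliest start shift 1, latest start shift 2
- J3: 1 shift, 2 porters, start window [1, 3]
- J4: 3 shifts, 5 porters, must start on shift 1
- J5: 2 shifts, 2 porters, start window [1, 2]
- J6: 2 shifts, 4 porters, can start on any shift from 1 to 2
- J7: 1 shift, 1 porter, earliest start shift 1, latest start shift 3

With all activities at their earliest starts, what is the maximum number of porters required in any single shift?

23

Early-start schedule: J1@1, J2@1, J3@1, J4@1, J5@1, J6@1, J7@1.
Load per shift: shift 1: 23, shift 2: 20, shift 3: 5.
Peak is 23.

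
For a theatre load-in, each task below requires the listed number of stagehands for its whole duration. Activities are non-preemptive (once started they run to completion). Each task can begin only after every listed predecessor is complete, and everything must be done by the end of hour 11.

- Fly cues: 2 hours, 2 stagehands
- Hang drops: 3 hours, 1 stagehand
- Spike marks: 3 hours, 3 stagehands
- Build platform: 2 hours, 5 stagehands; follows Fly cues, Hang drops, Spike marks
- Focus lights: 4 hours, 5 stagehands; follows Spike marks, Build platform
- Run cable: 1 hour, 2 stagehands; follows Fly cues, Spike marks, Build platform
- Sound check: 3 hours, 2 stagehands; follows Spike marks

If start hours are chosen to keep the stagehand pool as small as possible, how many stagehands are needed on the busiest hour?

7

Early-start (Fly cues@1, Hang drops@1, Spike marks@1, Build platform@4, Focus lights@6, Run cable@6, Sound check@4) gives peak 9: h1:6  h2:6  h3:4  h4:7  h5:7  h6:9  h7:5  h8:5  h9:5  h10:0  h11:0.
Shift Sound check→7.
Schedule Fly cues@1, Hang drops@1, Spike marks@1, Build platform@4, Focus lights@6, Run cable@6, Sound check@7: h1:6  h2:6  h3:4  h4:5  h5:5  h6:7  h7:7  h8:7  h9:7  h10:0  h11:0 — peak 7.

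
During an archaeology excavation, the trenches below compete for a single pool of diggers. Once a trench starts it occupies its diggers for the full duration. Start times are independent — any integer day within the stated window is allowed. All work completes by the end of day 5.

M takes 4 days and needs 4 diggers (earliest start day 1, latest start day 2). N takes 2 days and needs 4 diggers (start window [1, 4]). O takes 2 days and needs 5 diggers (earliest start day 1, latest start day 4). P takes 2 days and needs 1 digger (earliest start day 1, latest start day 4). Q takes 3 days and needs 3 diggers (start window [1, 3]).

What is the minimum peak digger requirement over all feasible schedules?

Early-start (M@1, N@1, O@1, P@1, Q@1) gives peak 17: d1:17  d2:17  d3:7  d4:4  d5:0.
Shift O→4, P→3.
Schedule M@1, N@1, O@4, P@3, Q@1: d1:11  d2:11  d3:8  d4:10  d5:5 — peak 11.

11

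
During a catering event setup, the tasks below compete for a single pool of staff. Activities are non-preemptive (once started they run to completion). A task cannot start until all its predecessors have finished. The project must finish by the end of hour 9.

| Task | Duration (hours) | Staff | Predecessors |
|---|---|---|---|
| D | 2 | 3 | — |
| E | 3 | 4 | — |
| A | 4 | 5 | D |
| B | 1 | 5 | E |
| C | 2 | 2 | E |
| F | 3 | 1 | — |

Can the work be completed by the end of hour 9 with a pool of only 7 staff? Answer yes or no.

Schedule D@1, E@1, A@4, B@8, C@4, F@6: h1:7  h2:7  h3:4  h4:7  h5:7  h6:6  h7:6  h8:6  h9:0 — peak 7 ≤ 7.

yes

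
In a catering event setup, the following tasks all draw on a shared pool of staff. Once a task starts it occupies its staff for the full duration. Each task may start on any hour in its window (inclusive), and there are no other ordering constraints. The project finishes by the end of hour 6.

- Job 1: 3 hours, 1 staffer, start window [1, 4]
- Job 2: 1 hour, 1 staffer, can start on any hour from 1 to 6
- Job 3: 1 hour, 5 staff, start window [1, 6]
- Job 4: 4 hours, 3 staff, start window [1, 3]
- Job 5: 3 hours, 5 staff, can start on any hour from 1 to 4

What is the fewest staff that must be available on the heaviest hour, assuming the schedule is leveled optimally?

8

Early-start (Job 1@1, Job 2@1, Job 3@1, Job 4@1, Job 5@1) gives peak 15: h1:15  h2:9  h3:9  h4:3  h5:0  h6:0.
Shift Job 4→2, Job 5→4.
Schedule Job 1@1, Job 2@1, Job 3@1, Job 4@2, Job 5@4: h1:7  h2:4  h3:4  h4:8  h5:8  h6:5 — peak 8.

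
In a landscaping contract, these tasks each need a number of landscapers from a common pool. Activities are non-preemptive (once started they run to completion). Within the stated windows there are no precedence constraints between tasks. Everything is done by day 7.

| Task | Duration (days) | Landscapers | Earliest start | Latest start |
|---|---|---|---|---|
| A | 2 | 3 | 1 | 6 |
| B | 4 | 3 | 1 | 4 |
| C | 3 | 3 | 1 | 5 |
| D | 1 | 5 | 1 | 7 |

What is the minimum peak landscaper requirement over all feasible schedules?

Early-start (A@1, B@1, C@1, D@1) gives peak 14: d1:14  d2:9  d3:6  d4:3  d5:0  d6:0  d7:0.
Shift C→3, D→6.
Schedule A@1, B@1, C@3, D@6: d1:6  d2:6  d3:6  d4:6  d5:3  d6:5  d7:0 — peak 6.

6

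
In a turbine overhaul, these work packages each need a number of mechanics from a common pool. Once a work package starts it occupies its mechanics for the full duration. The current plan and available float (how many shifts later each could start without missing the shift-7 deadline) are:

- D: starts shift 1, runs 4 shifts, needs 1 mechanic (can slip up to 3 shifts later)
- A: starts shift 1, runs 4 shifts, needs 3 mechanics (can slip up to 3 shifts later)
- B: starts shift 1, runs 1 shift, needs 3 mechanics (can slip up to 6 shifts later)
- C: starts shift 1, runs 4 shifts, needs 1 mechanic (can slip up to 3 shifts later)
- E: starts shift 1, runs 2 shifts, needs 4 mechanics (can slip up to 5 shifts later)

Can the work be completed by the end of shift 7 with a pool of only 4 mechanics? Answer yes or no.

no

Total mechanic-shifts = 31; over 7 shifts the average is 31/7 > 4, so some shift must exceed 4.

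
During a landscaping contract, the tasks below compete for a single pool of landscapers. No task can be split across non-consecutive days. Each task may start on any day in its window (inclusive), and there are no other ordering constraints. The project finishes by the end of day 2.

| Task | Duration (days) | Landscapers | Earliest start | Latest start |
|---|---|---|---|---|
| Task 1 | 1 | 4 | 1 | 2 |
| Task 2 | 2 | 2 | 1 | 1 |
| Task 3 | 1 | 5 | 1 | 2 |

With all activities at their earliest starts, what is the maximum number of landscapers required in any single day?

Early-start schedule: Task 1@1, Task 2@1, Task 3@1.
Load per day: day 1: 11, day 2: 2.
Peak is 11.

11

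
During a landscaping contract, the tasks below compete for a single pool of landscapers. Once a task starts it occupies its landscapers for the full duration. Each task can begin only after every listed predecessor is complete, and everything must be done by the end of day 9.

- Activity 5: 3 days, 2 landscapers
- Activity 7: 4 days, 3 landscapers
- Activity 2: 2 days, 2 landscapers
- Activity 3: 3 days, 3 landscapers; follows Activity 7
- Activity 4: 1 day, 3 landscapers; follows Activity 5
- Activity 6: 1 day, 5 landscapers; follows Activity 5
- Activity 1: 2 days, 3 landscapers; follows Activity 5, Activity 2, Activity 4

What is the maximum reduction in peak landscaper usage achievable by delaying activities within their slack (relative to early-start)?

5

Early-start peak: d1:7  d2:7  d3:5  d4:11  d5:6  d6:6  d7:3  d8:0  d9:0 ⇒ 11.
Leveled (Activity 5@1, Activity 7@1, Activity 2@4, Activity 3@5, Activity 4@6, Activity 6@9, Activity 1@7): d1:5  d2:5  d3:5  d4:5  d5:5  d6:6  d7:6  d8:3  d9:5 ⇒ 6.
Reduction 11 − 6 = 5.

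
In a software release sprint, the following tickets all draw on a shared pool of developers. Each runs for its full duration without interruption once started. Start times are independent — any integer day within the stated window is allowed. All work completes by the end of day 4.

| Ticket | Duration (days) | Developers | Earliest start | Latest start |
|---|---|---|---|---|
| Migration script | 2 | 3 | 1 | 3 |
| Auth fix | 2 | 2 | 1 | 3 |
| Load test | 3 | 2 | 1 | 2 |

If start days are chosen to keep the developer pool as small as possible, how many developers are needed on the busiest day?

5

Early-start (Migration script@1, Auth fix@1, Load test@1) gives peak 7: d1:7  d2:7  d3:2  d4:0.
Shift Auth fix→3.
Schedule Migration script@1, Auth fix@3, Load test@1: d1:5  d2:5  d3:4  d4:2 — peak 5.
No arrangement of the 18 feasible schedules does better.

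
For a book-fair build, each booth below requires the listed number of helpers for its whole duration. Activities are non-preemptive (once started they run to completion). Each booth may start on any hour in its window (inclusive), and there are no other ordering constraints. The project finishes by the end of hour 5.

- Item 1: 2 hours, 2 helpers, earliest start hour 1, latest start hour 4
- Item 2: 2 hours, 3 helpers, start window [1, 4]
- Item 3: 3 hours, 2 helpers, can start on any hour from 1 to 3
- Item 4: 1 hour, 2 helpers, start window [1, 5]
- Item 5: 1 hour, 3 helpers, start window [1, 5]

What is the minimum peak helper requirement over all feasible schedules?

5

Early-start (Item 1@1, Item 2@1, Item 3@1, Item 4@1, Item 5@1) gives peak 12: h1:12  h2:7  h3:2  h4:0  h5:0.
Shift Item 3→3, Item 4→3, Item 5→4.
Schedule Item 1@1, Item 2@1, Item 3@3, Item 4@3, Item 5@4: h1:5  h2:5  h3:4  h4:5  h5:2 — peak 5.
Total helper-hours = 21 over 5 hours ⇒ peak ≥ ⌈21/5⌉ = 5, so 5 is optimal.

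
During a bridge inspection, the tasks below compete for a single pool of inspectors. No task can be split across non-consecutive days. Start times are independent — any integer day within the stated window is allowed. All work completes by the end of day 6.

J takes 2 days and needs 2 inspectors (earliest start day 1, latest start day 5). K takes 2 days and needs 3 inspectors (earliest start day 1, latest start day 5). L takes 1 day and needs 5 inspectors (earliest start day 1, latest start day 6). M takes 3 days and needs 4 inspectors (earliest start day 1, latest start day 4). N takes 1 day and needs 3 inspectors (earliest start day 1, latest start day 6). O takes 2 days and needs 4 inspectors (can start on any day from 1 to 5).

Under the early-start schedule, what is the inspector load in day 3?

At early start, day 3 has: M.
Demand: 4 = 4.

4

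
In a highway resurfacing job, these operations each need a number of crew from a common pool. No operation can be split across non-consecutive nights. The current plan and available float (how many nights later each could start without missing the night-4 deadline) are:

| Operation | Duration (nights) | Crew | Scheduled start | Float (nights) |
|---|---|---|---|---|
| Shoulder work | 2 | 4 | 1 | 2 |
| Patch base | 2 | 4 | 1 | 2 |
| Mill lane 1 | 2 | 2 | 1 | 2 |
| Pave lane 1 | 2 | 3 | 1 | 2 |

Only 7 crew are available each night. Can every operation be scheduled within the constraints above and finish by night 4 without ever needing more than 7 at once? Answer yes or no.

yes

Schedule Shoulder work@1, Patch base@3, Mill lane 1@1, Pave lane 1@3: n1:6  n2:6  n3:7  n4:7 — peak 7 ≤ 7.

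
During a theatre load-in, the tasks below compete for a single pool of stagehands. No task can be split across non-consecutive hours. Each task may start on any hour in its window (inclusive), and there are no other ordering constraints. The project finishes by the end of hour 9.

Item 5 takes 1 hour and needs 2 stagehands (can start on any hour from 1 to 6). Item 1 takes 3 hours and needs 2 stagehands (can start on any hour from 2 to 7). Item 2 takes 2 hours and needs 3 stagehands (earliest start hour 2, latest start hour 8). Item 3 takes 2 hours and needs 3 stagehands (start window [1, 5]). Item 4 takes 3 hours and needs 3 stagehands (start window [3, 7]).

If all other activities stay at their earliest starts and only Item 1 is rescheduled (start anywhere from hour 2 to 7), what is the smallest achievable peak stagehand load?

6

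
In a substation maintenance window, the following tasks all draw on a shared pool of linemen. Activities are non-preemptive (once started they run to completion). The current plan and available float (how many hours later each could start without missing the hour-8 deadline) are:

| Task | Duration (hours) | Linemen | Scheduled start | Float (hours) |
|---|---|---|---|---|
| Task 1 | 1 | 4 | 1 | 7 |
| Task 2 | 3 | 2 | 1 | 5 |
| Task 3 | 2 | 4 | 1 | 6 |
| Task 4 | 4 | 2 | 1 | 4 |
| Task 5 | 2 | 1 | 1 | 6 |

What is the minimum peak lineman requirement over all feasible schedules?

Early-start (Task 1@1, Task 2@1, Task 3@1, Task 4@1, Task 5@1) gives peak 13: h1:13  h2:9  h3:4  h4:2  h5:0  h6:0  h7:0  h8:0.
Shift Task 2→2, Task 3→7, Task 4→2, Task 5→5.
Schedule Task 1@1, Task 2@2, Task 3@7, Task 4@2, Task 5@5: h1:4  h2:4  h3:4  h4:4  h5:3  h6:1  h7:4  h8:4 — peak 4.
Total lineman-hours = 28 over 8 hours ⇒ peak ≥ ⌈28/8⌉ = 4, so 4 is optimal.

4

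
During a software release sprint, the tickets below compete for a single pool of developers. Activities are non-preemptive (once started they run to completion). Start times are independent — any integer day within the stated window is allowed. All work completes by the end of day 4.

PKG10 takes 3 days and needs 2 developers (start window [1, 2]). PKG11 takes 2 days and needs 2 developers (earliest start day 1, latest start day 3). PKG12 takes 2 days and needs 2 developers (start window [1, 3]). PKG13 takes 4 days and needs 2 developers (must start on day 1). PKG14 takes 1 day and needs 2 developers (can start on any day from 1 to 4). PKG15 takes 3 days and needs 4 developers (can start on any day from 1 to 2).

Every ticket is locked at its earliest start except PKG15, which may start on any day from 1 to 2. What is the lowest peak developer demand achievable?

12

PKG15@1: d1:14  d2:12  d3:8  d4:2 → peak 14
PKG15@2: d1:10  d2:12  d3:8  d4:6 → peak 12
Best is PKG15@2, peak 12.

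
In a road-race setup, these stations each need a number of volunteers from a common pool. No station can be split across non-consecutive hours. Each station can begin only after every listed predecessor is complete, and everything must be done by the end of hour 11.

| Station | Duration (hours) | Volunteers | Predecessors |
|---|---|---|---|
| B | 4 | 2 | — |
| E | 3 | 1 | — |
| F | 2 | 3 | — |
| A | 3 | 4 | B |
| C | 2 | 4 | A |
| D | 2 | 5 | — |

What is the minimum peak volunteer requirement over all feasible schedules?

Early-start (B@1, E@1, F@1, A@5, C@8, D@1) gives peak 11: h1:11  h2:11  h3:3  h4:2  h5:4  h6:4  h7:4  h8:4  h9:4  h10:0  h11:0.
Shift E→3, D→10.
Schedule B@1, E@3, F@1, A@5, C@8, D@10: h1:5  h2:5  h3:3  h4:3  h5:5  h6:4  h7:4  h8:4  h9:4  h10:5  h11:5 — peak 5.
Total volunteer-hours = 47 over 11 hours ⇒ peak ≥ ⌈47/11⌉ = 5, so 5 is optimal.

5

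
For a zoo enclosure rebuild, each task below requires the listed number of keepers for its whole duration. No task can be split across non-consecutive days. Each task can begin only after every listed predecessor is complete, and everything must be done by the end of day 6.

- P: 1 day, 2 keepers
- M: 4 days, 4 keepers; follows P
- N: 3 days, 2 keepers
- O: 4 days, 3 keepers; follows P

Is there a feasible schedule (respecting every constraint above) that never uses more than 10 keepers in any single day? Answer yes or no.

Schedule P@1, M@2, N@1, O@2: d1:4  d2:9  d3:9  d4:7  d5:7  d6:0 — peak 9 ≤ 10.

yes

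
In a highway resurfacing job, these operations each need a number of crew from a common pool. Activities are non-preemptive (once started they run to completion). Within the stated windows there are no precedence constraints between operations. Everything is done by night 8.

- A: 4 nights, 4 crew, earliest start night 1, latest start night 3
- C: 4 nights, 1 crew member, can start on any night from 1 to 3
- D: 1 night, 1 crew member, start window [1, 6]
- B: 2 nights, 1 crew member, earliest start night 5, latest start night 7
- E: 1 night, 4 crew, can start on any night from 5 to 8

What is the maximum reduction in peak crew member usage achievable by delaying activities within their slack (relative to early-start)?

1

Early-start peak: n1:6  n2:5  n3:5  n4:5  n5:5  n6:1  n7:0  n8:0 ⇒ 6.
Leveled (A@1, C@1, D@5, B@5, E@6): n1:5  n2:5  n3:5  n4:5  n5:2  n6:5  n7:0  n8:0 ⇒ 5.
Reduction 6 − 5 = 1.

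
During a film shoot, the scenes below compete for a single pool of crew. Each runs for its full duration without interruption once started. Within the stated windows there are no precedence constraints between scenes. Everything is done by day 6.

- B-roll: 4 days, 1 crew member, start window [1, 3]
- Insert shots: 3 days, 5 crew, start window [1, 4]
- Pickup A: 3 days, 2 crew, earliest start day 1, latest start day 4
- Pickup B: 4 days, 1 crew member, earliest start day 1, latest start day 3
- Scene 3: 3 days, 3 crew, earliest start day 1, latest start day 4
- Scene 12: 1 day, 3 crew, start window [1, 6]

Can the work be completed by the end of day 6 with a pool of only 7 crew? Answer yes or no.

no

The minimum achievable peak is 8; 7 < 8, so no feasible schedule stays within the cap.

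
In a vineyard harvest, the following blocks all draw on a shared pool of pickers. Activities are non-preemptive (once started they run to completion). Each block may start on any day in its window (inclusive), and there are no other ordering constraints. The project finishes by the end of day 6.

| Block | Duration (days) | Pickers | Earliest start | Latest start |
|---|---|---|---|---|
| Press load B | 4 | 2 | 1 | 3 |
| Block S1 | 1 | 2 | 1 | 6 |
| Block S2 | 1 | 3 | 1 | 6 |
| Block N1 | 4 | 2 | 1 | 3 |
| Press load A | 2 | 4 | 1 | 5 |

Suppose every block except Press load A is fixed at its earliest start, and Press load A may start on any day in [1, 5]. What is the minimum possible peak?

9

Press load A@1: d1:13  d2:8  d3:4  d4:4  d5:0  d6:0 → peak 13
Press load A@2: d1:9  d2:8  d3:8  d4:4  d5:0  d6:0 → peak 9
Press load A@3: d1:9  d2:4  d3:8  d4:8  d5:0  d6:0 → peak 9
Press load A@4: d1:9  d2:4  d3:4  d4:8  d5:4  d6:0 → peak 9
Press load A@5: d1:9  d2:4  d3:4  d4:4  d5:4  d6:4 → peak 9
Best is Press load A@2, peak 9.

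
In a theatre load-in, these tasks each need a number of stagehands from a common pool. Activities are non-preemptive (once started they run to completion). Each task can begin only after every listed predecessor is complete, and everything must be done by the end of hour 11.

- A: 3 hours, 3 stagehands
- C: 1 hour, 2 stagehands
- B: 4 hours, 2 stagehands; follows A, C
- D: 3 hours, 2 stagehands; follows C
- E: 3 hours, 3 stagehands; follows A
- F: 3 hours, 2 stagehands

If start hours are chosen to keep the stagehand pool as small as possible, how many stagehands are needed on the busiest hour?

5

Early-start (A@1, C@1, B@4, D@2, E@4, F@1) gives peak 7: h1:7  h2:7  h3:7  h4:7  h5:5  h6:5  h7:2  h8:0  h9:0  h10:0  h11:0.
Shift E→5, F→8.
Schedule A@1, C@1, B@4, D@2, E@5, F@8: h1:5  h2:5  h3:5  h4:4  h5:5  h6:5  h7:5  h8:2  h9:2  h10:2  h11:0 — peak 5.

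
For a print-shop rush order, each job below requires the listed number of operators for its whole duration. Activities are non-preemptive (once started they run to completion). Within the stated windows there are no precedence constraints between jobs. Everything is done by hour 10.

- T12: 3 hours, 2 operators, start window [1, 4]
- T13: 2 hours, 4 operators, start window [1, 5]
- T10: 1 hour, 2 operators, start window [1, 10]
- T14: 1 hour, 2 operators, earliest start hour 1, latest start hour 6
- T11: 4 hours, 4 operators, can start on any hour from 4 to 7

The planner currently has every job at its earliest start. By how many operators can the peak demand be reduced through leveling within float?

Early-start peak: h1:10  h2:6  h3:2  h4:4  h5:4  h6:4  h7:4  h8:0  h9:0  h10:0 ⇒ 10.
Leveled (T12@1, T13@4, T10@1, T14@2, T11@6): h1:4  h2:4  h3:2  h4:4  h5:4  h6:4  h7:4  h8:4  h9:4  h10:0 ⇒ 4.
Reduction 10 − 4 = 6.

6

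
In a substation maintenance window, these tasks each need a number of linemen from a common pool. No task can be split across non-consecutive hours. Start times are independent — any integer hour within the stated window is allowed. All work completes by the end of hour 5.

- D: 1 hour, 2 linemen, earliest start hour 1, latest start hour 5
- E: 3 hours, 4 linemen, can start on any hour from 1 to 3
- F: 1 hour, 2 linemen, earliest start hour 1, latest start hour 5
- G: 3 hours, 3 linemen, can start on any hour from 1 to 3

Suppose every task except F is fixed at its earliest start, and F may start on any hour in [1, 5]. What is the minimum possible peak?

F@1: h1:11  h2:7  h3:7  h4:0  h5:0 → peak 11
F@2: h1:9  h2:9  h3:7  h4:0  h5:0 → peak 9
F@3: h1:9  h2:7  h3:9  h4:0  h5:0 → peak 9
F@4: h1:9  h2:7  h3:7  h4:2  h5:0 → peak 9
F@5: h1:9  h2:7  h3:7  h4:0  h5:2 → peak 9
Best is F@2, peak 9.

9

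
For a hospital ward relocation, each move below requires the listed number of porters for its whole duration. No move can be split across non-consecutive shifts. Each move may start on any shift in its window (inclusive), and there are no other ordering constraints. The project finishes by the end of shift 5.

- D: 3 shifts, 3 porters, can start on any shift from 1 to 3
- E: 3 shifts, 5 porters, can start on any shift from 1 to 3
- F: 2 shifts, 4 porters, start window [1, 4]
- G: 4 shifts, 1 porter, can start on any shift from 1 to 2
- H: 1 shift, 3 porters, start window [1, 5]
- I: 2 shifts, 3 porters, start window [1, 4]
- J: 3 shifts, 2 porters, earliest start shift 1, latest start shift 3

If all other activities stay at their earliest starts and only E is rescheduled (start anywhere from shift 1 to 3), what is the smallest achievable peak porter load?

E@1: s1:21  s2:18  s3:11  s4:1  s5:0 → peak 21
E@2: s1:16  s2:18  s3:11  s4:6  s5:0 → peak 18
E@3: s1:16  s2:13  s3:11  s4:6  s5:5 → peak 16
Best is E@3, peak 16.

16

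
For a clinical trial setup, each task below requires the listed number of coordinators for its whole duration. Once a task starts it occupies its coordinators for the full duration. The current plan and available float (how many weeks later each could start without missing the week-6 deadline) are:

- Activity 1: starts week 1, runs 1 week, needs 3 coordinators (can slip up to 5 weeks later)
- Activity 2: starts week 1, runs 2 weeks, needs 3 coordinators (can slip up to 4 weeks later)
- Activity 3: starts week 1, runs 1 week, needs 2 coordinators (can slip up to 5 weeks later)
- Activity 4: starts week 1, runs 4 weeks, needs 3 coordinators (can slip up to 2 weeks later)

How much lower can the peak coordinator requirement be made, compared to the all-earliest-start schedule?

Early-start peak: w1:11  w2:6  w3:3  w4:3  w5:0  w6:0 ⇒ 11.
Leveled (Activity 1@1, Activity 2@1, Activity 3@2, Activity 4@3): w1:6  w2:5  w3:3  w4:3  w5:3  w6:3 ⇒ 6.
Reduction 11 − 6 = 5.

5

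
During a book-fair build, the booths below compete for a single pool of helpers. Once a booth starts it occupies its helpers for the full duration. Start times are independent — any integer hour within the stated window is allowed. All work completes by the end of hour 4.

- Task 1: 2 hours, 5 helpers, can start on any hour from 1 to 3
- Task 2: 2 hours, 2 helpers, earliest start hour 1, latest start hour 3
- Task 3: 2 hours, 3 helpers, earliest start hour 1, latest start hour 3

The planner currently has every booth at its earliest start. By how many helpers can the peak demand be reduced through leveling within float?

5

Early-start peak: h1:10  h2:10  h3:0  h4:0 ⇒ 10.
Leveled (Task 1@1, Task 2@3, Task 3@3): h1:5  h2:5  h3:5  h4:5 ⇒ 5.
Reduction 10 − 5 = 5.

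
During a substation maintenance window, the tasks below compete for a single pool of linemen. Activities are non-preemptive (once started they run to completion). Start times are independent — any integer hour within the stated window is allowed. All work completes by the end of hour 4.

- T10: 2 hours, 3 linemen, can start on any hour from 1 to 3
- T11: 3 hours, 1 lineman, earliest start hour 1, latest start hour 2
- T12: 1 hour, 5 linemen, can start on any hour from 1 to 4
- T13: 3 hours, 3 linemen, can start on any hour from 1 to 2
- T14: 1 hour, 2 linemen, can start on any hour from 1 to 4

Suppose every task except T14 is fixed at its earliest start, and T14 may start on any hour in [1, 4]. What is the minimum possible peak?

12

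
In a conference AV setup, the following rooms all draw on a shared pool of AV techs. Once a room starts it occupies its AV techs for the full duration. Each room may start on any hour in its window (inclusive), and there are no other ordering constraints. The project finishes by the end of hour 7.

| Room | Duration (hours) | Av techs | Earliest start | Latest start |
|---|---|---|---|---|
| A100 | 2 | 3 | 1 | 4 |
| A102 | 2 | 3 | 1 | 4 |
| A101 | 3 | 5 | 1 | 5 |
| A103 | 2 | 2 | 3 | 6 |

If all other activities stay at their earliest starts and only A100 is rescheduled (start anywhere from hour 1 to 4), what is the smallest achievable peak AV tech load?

8

A100@1: h1:11  h2:11  h3:7  h4:2  h5:0  h6:0  h7:0 → peak 11
A100@2: h1:8  h2:11  h3:10  h4:2  h5:0  h6:0  h7:0 → peak 11
A100@3: h1:8  h2:8  h3:10  h4:5  h5:0  h6:0  h7:0 → peak 10
A100@4: h1:8  h2:8  h3:7  h4:5  h5:3  h6:0  h7:0 → peak 8
Best is A100@4, peak 8.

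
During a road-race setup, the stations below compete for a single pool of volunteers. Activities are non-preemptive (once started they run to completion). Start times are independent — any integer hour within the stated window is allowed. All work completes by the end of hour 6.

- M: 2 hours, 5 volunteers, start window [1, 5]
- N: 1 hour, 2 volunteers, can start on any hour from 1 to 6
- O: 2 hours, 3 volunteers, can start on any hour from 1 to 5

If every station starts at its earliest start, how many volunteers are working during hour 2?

8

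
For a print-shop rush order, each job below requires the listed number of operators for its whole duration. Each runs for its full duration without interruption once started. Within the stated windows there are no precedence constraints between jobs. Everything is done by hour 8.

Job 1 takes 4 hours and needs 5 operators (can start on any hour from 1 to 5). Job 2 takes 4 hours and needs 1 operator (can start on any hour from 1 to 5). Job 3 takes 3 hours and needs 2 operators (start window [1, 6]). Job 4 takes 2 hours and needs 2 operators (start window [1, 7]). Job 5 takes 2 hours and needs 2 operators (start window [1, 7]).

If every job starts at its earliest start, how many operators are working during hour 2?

12

At early start, hour 2 has: Job 1, Job 2, Job 3, Job 4, Job 5.
Demand: 5 + 1 + 2 + 2 + 2 = 12.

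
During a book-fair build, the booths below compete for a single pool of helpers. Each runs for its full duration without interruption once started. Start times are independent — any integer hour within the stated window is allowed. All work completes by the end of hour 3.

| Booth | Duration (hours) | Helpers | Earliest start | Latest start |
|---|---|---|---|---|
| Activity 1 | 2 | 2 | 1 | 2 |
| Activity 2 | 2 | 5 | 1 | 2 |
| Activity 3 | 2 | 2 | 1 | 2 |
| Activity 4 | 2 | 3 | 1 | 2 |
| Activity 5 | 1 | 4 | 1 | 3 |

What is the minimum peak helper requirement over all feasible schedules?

12

Early-start (Activity 1@1, Activity 2@1, Activity 3@1, Activity 4@1, Activity 5@1) gives peak 16: h1:16  h2:12  h3:0.
Shift Activity 5→3.
Schedule Activity 1@1, Activity 2@1, Activity 3@1, Activity 4@1, Activity 5@3: h1:12  h2:12  h3:4 — peak 12.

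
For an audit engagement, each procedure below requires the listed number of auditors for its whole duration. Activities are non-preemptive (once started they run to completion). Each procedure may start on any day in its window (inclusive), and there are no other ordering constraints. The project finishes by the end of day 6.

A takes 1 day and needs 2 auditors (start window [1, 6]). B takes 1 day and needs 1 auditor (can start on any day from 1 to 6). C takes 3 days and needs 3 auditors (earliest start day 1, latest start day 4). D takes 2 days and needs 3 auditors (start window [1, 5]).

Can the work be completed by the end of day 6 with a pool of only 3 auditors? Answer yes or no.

yes

Schedule A@1, B@1, C@2, D@5: d1:3  d2:3  d3:3  d4:3  d5:3  d6:3 — peak 3 ≤ 3.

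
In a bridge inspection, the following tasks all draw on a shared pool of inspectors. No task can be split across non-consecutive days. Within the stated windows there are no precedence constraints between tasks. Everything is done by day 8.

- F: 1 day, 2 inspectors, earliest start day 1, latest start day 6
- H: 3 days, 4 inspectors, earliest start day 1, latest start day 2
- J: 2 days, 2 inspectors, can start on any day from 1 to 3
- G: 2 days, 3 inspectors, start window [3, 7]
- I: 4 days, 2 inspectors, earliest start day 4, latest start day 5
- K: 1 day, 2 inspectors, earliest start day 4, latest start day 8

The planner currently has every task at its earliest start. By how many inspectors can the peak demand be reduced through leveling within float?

2

Early-start peak: d1:8  d2:6  d3:7  d4:7  d5:2  d6:2  d7:2  d8:0 ⇒ 8.
Leveled (F@1, H@1, J@2, G@4, I@4, K@6): d1:6  d2:6  d3:6  d4:5  d5:5  d6:4  d7:2  d8:0 ⇒ 6.
Reduction 8 − 6 = 2.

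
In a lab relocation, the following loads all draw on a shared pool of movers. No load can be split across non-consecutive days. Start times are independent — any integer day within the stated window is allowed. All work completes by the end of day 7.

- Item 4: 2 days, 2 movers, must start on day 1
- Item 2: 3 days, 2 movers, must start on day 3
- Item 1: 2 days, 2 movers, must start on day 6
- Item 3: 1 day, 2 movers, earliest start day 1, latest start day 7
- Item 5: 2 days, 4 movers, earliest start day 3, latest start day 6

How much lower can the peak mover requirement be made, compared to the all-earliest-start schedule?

0

Early-start peak: d1:4  d2:2  d3:6  d4:6  d5:2  d6:2  d7:2 ⇒ 6.
Leveled (Item 4@1, Item 2@3, Item 1@6, Item 3@1, Item 5@3): d1:4  d2:2  d3:6  d4:6  d5:2  d6:2  d7:2 ⇒ 6.
Reduction 6 − 6 = 0.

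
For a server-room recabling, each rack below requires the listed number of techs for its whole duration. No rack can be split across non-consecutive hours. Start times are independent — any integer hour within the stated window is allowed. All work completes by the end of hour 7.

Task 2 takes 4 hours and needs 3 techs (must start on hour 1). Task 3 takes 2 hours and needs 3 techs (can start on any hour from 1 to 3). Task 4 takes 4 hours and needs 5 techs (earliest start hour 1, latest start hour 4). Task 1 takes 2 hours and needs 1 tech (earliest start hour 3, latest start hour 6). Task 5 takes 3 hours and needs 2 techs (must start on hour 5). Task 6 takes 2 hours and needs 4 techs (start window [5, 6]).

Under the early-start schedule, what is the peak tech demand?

11

Early-start schedule: Task 2@1, Task 3@1, Task 4@1, Task 1@3, Task 5@5, Task 6@5.
Load per hour: hour 1: 11, hour 2: 11, hour 3: 9, hour 4: 9, hour 5: 6, hour 6: 6, hour 7: 2.
Peak is 11.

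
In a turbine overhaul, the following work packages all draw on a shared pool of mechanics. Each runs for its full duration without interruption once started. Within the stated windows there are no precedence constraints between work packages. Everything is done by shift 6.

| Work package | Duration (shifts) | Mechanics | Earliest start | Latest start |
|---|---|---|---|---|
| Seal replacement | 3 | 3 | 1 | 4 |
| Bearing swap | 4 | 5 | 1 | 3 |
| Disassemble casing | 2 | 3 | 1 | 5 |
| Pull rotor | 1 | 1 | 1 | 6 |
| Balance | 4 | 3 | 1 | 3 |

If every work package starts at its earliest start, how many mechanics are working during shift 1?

15

At early start, shift 1 has: Seal replacement, Bearing swap, Disassemble casing, Pull rotor, Balance.
Demand: 3 + 5 + 3 + 1 + 3 = 15.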